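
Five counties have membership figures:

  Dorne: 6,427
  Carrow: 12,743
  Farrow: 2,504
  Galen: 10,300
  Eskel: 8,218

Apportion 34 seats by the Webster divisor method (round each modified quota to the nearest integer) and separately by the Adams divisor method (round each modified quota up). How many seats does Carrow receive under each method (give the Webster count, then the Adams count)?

11 and 10

Webster: Dorne 5, Carrow 11, Farrow 2, Galen 9, Eskel 7.
Adams: Dorne 6, Carrow 10, Farrow 2, Galen 9, Eskel 7.
Carrow gets 11 under Webster and 10 under Adams.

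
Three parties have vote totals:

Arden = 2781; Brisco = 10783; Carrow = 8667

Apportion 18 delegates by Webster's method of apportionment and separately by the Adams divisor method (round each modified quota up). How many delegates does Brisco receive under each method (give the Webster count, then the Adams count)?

Webster: Arden 2, Brisco 9, Carrow 7.
Adams: Arden 3, Brisco 8, Carrow 7.
Brisco gets 9 under Webster and 8 under Adams.

9 and 8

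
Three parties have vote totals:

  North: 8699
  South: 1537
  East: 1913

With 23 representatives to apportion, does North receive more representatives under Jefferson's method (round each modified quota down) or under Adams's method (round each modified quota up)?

Jefferson

Jefferson: North 17, South 3, East 3.
Adams: North 16, South 3, East 4.
North gets 17 under Jefferson and 16 under Adams.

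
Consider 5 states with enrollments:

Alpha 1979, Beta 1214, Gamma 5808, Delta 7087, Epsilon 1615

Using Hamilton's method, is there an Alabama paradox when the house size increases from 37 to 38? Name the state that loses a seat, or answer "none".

none

At 37 seats: Alpha 4, Beta 3, Gamma 12, Delta 15, Epsilon 3.
At 38 seats: Alpha 4, Beta 3, Gamma 13, Delta 15, Epsilon 3.
No state's allocation decreased.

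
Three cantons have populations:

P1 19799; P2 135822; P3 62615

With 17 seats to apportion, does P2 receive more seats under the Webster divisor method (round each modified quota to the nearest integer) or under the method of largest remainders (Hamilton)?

Hamilton

Webster: P1 2, P2 10, P3 5.
Hamilton: P1 1, P2 11, P3 5.
P2 gets 10 under Webster and 11 under Hamilton.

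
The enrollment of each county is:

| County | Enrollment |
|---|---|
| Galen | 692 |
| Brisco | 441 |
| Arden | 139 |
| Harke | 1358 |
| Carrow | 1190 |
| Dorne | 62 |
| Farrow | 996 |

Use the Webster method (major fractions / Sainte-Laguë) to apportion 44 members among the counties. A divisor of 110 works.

Galen 6, Brisco 4, Arden 1, Harke 12, Carrow 11, Dorne 1, Farrow 9

With modified divisor 110: modified quotas Galen 6.291, Brisco 4.009, Arden 1.264, Harke 12.345, Carrow 10.818, Dorne 0.564, Farrow 9.055.
Rounding to the nearest integer: Galen 6, Brisco 4, Arden 1, Harke 12, Carrow 11, Dorne 1, Farrow 9 (total 44).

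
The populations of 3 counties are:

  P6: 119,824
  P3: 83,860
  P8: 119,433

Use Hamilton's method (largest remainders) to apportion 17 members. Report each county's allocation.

Total 323117; standard divisor 323117/17 ≈ 19006.882.
Standard quotas: P6 6.3042, P3 4.4121, P8 6.2837.
Lower quotas: P6 6, P3 4, P8 6 (sum 16, leaving 1 seat).
Remainders in descending order: P3 0.4121, P6 0.3042, P8 0.2837.
The surplus seat goes to P3.

P6 6, P3 5, P8 6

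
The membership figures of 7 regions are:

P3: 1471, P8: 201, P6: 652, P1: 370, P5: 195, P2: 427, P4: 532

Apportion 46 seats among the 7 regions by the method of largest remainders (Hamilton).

P3=18, P8=2, P6=8, P1=5, P5=2, P2=5, P4=6

Standard divisor: 3848 ÷ 46 ≈ 83.652.
Standard quotas: P3 17.585, P8 2.403, P6 7.794, P1 4.423, P5 2.331, P2 5.104, P4 6.360.
Lower quotas: P3 17, P8 2, P6 7, P1 4, P5 2, P2 5, P4 6 (sum 43, leaving 3 seats).
Remainders in descending order: P6 0.794, P3 0.585, P1 0.423, P8 0.403, P4 0.360, P5 0.331, P2 0.104.
The surplus seats go to P6, P3, P1.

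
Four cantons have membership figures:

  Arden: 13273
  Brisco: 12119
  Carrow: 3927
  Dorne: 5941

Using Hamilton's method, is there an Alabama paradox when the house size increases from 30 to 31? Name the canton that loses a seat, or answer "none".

At 30 seats: Arden 11, Brisco 10, Carrow 4, Dorne 5.
At 31 seats: Arden 12, Brisco 11, Carrow 3, Dorne 5.
Carrow drops from 4 to 3.

Carrow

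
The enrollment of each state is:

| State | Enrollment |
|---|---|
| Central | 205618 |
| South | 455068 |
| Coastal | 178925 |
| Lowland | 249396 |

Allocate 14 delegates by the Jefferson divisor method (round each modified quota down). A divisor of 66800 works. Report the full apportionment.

Central=3, South=6, Coastal=2, Lowland=3

With modified divisor 66800: modified quotas Central 3.078, South 6.812, Coastal 2.679, Lowland 3.733.
Rounding down: Central 3, South 6, Coastal 2, Lowland 3 (total 14).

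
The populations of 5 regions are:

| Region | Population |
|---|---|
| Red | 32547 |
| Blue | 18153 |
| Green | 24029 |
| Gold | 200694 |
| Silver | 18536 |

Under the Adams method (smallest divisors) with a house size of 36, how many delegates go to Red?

Standard divisor 293959/36 ≈ 8165.528; standard quotas: Red 3.986, Blue 2.223, Green 2.943, Gold 24.578, Silver 2.270.
Rounding up gives 4, 3, 3, 25, 3 = 38 seats, so the divisor must be adjusted.
With modified divisor 8900: modified quotas Red 3.657, Blue 2.040, Green 2.700, Gold 22.550, Silver 2.083.
Rounding up: Red 4, Blue 3, Green 3, Gold 23, Silver 3 (total 36).
Red receives 4.

4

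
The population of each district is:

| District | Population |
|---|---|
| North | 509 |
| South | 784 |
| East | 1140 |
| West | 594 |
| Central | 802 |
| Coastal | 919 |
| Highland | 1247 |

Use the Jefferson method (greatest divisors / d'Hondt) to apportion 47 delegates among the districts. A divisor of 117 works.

North 4, South 6, East 9, West 5, Central 6, Coastal 7, Highland 10

With modified divisor 117: modified quotas North 4.350, South 6.701, East 9.744, West 5.077, Central 6.855, Coastal 7.855, Highland 10.658.
Rounding down: North 4, South 6, East 9, West 5, Central 6, Coastal 7, Highland 10 (total 47).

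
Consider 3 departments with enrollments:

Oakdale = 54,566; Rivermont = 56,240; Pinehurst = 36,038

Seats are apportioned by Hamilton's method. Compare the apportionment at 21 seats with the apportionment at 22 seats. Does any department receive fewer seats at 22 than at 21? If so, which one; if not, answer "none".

none

At 21 seats: Oakdale 8, Rivermont 8, Pinehurst 5.
At 22 seats: Oakdale 8, Rivermont 9, Pinehurst 5.
No department's allocation decreased.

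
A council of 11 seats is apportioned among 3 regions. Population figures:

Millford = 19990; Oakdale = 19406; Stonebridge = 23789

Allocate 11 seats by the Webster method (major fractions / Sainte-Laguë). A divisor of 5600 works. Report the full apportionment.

With modified divisor 5600: modified quotas Millford 3.570, Oakdale 3.465, Stonebridge 4.248.
Rounding to the nearest integer: Millford 4, Oakdale 3, Stonebridge 4 (total 11).

Millford 4, Oakdale 3, Stonebridge 4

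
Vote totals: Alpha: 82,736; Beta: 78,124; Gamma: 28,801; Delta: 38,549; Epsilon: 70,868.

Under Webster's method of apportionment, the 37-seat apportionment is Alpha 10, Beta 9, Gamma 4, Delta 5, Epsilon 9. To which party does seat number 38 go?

Priority for the next seat is population ÷ (current seats + 0.5).
Priorities: Alpha 7879.619, Beta 8223.579, Gamma 6400.222, Delta 7008.909, Epsilon 7459.789.
Highest priority: Beta.

Beta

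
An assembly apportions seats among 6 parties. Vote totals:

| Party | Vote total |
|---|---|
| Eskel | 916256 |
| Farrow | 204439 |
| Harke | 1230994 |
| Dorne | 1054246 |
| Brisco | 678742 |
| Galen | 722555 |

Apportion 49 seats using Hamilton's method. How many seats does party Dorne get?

Total 4807232; standard divisor 4807232/49 ≈ 98106.776.
Standard quotas: Eskel 9.3394, Farrow 2.0838, Harke 12.5475, Dorne 10.7459, Brisco 6.9184, Galen 7.3650.
Lower quotas: Eskel 9, Farrow 2, Harke 12, Dorne 10, Brisco 6, Galen 7 (sum 46, leaving 3 seats).
Remainders in descending order: Brisco 0.9184, Dorne 0.7459, Harke 0.5475, Galen 0.3650, Eskel 0.3394, Farrow 0.0838.
The surplus seats go to Brisco, Dorne, Harke.
Dorne receives 11.

11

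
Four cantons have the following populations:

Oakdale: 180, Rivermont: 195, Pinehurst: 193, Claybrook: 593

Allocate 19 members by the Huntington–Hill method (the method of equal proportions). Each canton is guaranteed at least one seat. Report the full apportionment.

Oakdale: 3; Rivermont: 3; Pinehurst: 3; Claybrook: 10

With divisor 60: modified quotas Oakdale 3.000, Rivermont 3.250, Pinehurst 3.217, Claybrook 9.883.
Geometric-mean thresholds: Oakdale √(3·4)=3.464, Rivermont √(3·4)=3.464, Pinehurst √(3·4)=3.464, Claybrook √(9·10)=9.487.
Each quota rounded against its threshold gives Oakdale 3, Rivermont 3, Pinehurst 3, Claybrook 10 (total 19).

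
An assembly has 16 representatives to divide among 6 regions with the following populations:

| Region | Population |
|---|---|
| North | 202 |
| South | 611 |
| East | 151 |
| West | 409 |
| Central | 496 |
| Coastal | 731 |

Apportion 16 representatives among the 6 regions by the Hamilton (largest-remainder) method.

North: 1, South: 4, East: 1, West: 3, Central: 3, Coastal: 4

Standard divisor: 2600 ÷ 16 ≈ 162.5.
Standard quotas: North 1.243, South 3.760, East 0.929, West 2.517, Central 3.052, Coastal 4.498.
Lower quotas: North 1, South 3, East 0, West 2, Central 3, Coastal 4 (sum 13, leaving 3 seats).
Remainders in descending order: East 0.929, South 0.760, West 0.517, Coastal 0.498, North 0.243, Central 0.052.
Largest remainders: East, South, West receive the extra seats.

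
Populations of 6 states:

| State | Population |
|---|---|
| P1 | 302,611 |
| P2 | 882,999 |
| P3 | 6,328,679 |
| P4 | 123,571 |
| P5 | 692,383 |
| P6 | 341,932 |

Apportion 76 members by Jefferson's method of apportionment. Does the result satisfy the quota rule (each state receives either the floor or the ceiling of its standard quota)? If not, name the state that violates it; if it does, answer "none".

P3

Standard quotas: P1 2.652, P2 7.738, P3 55.462, P4 1.083, P5 6.068, P6 2.997.
Jefferson allocation: P1 2, P2 7, P3 57, P4 1, P5 6, P6 3.
P3 has quota 55.462 (lower 55, upper 56) but receives 57 — outside the quota interval.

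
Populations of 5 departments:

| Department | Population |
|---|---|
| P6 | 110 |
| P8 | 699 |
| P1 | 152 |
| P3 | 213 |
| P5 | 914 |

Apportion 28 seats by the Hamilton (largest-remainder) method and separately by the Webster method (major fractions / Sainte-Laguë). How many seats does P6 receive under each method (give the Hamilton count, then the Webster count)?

2 and 1

Hamilton: P6 2, P8 9, P1 2, P3 3, P5 12.
Webster: P6 1, P8 10, P1 2, P3 3, P5 12.
P6 gets 2 under Hamilton and 1 under Webster.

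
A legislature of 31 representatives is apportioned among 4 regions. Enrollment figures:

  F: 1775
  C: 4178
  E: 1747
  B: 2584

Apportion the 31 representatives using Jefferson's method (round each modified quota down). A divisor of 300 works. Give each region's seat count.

F: 5; C: 13; E: 5; B: 8

With modified divisor 300: modified quotas F 5.917, C 13.927, E 5.823, B 8.613.
Rounding down: F 5, C 13, E 5, B 8 (total 31).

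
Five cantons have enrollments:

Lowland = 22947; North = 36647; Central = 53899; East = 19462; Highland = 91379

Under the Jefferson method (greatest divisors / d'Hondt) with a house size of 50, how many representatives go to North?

Standard divisor 224334/50 ≈ 4486.68; standard quotas: Lowland 5.114, North 8.168, Central 12.013, East 4.338, Highland 20.367.
Rounding down gives 5, 8, 12, 4, 20 = 49 seats, so the divisor must be adjusted.
With modified divisor 4300: modified quotas Lowland 5.337, North 8.523, Central 12.535, East 4.526, Highland 21.251.
Rounding down: Lowland 5, North 8, Central 12, East 4, Highland 21 (total 50).
North receives 8.

8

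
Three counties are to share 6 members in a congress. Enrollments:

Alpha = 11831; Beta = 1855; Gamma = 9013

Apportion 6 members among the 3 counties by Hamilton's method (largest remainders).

Alpha=3, Beta=1, Gamma=2

Total 22699; standard divisor 22699/6 ≈ 3783.167.
Standard quotas: Alpha 3.1273, Beta 0.4903, Gamma 2.3824.
Lower quotas: Alpha 3, Beta 0, Gamma 2 (sum 5, leaving 1 seat).
Remainders in descending order: Beta 0.4903, Gamma 0.3824, Alpha 0.1273.
The surplus seat goes to Beta.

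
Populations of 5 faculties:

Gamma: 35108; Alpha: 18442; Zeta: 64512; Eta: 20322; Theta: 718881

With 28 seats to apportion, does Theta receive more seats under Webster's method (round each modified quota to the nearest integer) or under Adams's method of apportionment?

Webster

Webster: Gamma 1, Alpha 1, Zeta 2, Eta 1, Theta 23.
Adams: Gamma 2, Alpha 1, Zeta 2, Eta 1, Theta 22.
Theta gets 23 under Webster and 22 under Adams.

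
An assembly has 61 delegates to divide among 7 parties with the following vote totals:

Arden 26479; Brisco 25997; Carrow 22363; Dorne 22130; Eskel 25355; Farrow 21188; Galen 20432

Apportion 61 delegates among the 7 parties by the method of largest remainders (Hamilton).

Total 163944; standard divisor 163944/61 ≈ 2687.607.
Standard quotas: Arden 9.8523, Brisco 9.6729, Carrow 8.3208, Dorne 8.2341, Eskel 9.4340, Farrow 7.8836, Galen 7.6023.
Lower quotas: Arden 9, Brisco 9, Carrow 8, Dorne 8, Eskel 9, Farrow 7, Galen 7 (sum 57, leaving 4 seats).
Remainders in descending order: Farrow 0.8836, Arden 0.8523, Brisco 0.6729, Galen 0.6023, Eskel 0.4340, Carrow 0.3208, Dorne 0.2341.
The surplus seats go to Farrow, Arden, Brisco, Galen.

Arden 10, Brisco 10, Carrow 8, Dorne 8, Eskel 9, Farrow 8, Galen 8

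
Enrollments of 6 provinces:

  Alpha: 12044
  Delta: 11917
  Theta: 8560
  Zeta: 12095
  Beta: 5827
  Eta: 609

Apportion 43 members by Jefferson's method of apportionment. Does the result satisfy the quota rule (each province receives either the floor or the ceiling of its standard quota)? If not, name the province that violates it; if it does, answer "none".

Standard quotas: Alpha 10.144, Delta 10.037, Theta 7.210, Zeta 10.187, Beta 4.908, Eta 0.513.
Jefferson allocation: Alpha 10, Delta 10, Theta 7, Zeta 11, Beta 5, Eta 0.
Every allocation lies between the lower and upper quota.

none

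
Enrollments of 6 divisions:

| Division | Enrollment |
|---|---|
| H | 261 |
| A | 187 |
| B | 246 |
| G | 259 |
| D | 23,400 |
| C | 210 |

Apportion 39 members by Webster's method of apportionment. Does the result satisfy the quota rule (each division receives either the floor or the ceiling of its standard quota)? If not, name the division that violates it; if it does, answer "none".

D

Standard quotas: H 0.414, A 0.297, B 0.391, G 0.411, D 37.153, C 0.333.
Webster allocation: H 0, A 0, B 0, G 0, D 39, C 0.
D has quota 37.153 (lower 37, upper 38) but receives 39 — outside the quota interval.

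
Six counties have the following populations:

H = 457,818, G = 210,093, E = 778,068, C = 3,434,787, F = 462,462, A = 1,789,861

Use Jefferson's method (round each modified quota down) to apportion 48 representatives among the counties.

Standard divisor 7133089/48 ≈ 148606.021; standard quotas: H 3.081, G 1.414, E 5.236, C 23.113, F 3.112, A 12.044.
Rounding down gives 3, 1, 5, 23, 3, 12 = 47 seats, so the divisor must be adjusted.
With modified divisor 140400: modified quotas H 3.261, G 1.496, E 5.542, C 24.464, F 3.294, A 12.748.
Rounding down: H 3, G 1, E 5, C 24, F 3, A 12 (total 48).

H: 3, G: 1, E: 5, C: 24, F: 3, A: 12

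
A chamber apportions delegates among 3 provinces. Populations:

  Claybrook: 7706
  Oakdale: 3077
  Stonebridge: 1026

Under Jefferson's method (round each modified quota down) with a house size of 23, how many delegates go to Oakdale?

6

Standard divisor 11809/23 ≈ 513.435; standard quotas: Claybrook 15.009, Oakdale 5.993, Stonebridge 1.998.
Rounding down gives 15, 5, 1 = 21 seats, so the divisor must be adjusted.
With modified divisor 500: modified quotas Claybrook 15.412, Oakdale 6.154, Stonebridge 2.052.
Rounding down: Claybrook 15, Oakdale 6, Stonebridge 2 (total 23).
Oakdale receives 6.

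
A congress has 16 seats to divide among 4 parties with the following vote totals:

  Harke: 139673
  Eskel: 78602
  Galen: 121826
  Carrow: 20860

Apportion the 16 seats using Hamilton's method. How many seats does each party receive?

Harke 6, Eskel 4, Galen 5, Carrow 1

Total 360961; standard divisor 360961/16 ≈ 22560.062.
Standard quotas: Harke 6.1912, Eskel 3.4841, Galen 5.4001, Carrow 0.9246.
Lower quotas: Harke 6, Eskel 3, Galen 5, Carrow 0 (sum 14, leaving 2 seats).
Remainders in descending order: Carrow 0.9246, Eskel 0.4841, Galen 0.4001, Harke 0.1912.
Largest remainders: Carrow, Eskel receive the extra seats.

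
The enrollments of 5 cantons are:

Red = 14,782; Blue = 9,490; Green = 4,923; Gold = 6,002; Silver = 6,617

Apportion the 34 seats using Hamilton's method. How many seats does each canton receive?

Standard divisor: 41814 ÷ 34 ≈ 1229.824.
Standard quotas: Red 12.0196, Blue 7.7166, Green 4.0030, Gold 4.8804, Silver 5.3804.
Lower quotas: Red 12, Blue 7, Green 4, Gold 4, Silver 5 (sum 32, leaving 2 seats).
Remainders in descending order: Gold 0.8804, Blue 0.7166, Silver 0.3804, Red 0.0196, Green 0.0030.
Largest remainders: Gold, Blue receive the extra seats.

Red 12; Blue 8; Green 4; Gold 5; Silver 5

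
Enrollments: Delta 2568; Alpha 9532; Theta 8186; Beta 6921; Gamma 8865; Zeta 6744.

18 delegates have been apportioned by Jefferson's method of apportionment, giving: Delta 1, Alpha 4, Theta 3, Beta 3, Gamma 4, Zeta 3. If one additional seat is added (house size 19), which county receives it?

Priority for the next seat is population ÷ (current seats + 1).
Priorities: Delta 1284.000, Alpha 1906.400, Theta 2046.500, Beta 1730.250, Gamma 1773.000, Zeta 1686.000.
Highest priority: Theta.

Theta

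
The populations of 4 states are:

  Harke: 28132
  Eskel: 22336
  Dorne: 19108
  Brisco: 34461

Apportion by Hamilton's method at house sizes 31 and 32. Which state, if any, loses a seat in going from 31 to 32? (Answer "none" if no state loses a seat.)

none

At 31 seats: Harke 8, Eskel 7, Dorne 6, Brisco 10.
At 32 seats: Harke 9, Eskel 7, Dorne 6, Brisco 10.
No state's allocation decreased.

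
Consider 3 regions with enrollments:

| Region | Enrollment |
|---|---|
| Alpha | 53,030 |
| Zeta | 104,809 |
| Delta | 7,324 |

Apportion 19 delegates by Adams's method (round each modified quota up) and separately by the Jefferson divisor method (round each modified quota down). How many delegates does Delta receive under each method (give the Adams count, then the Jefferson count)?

1 and 0

Adams: Alpha 6, Zeta 12, Delta 1.
Jefferson: Alpha 6, Zeta 13, Delta 0.
Delta gets 1 under Adams and 0 under Jefferson.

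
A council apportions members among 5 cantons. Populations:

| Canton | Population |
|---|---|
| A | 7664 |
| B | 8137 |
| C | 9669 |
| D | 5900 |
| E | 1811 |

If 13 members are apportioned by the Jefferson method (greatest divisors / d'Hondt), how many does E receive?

0

Standard divisor 33181/13 ≈ 2552.385; standard quotas: A 3.003, B 3.188, C 3.788, D 2.312, E 0.710.
Rounding down gives 3, 3, 3, 2, 0 = 11 seats, so the divisor must be adjusted.
With modified divisor 2000: modified quotas A 3.832, B 4.069, C 4.835, D 2.950, E 0.905.
Rounding down: A 3, B 4, C 4, D 2, E 0 (total 13).
E receives 0.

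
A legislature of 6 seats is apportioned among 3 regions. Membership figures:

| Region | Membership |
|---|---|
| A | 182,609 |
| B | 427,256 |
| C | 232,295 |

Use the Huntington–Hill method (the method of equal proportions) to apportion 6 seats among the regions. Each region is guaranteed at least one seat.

With divisor 146691: modified quotas A 1.245, B 2.913, C 1.584.
Geometric-mean thresholds: A √(1·2)=1.414, B √(2·3)=2.449, C √(1·2)=1.414.
Each quota rounded against its threshold gives A 1, B 3, C 2 (total 6).

A 1, B 3, C 2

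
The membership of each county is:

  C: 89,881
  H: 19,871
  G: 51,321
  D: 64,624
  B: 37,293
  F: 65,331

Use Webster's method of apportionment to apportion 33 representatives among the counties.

Standard divisor 328321/33 ≈ 9949.121; standard quotas: C 9.034, H 1.997, G 5.158, D 6.495, B 3.748, F 6.567.
Rounding to the nearest integer gives C 9, H 2, G 5, D 6, B 4, F 7 — total 33, matching the house size, so no adjustment is needed.

C: 9; H: 2; G: 5; D: 6; B: 4; F: 7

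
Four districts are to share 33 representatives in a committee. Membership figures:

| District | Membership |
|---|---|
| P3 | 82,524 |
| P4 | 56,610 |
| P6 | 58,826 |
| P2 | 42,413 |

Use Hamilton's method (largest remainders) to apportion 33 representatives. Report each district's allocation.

P3=11, P4=8, P6=8, P2=6

Standard divisor: 240373 ÷ 33 ≈ 7284.03.
Standard quotas: P3 11.3294, P4 7.7718, P6 8.0760, P2 5.8227.
Lower quotas: P3 11, P4 7, P6 8, P2 5 (sum 31, leaving 2 seats).
Remainders in descending order: P2 0.8227, P4 0.7718, P3 0.3294, P6 0.0760.
The surplus seats go to P2, P4.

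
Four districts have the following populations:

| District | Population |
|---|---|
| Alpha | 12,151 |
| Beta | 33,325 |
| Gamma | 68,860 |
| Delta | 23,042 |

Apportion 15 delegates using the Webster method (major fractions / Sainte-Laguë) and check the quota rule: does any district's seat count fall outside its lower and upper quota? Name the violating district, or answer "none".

none

Standard quotas: Alpha 1.327, Beta 3.639, Gamma 7.519, Delta 2.516.
Webster allocation: Alpha 1, Beta 4, Gamma 7, Delta 3.
Every allocation lies between the lower and upper quota.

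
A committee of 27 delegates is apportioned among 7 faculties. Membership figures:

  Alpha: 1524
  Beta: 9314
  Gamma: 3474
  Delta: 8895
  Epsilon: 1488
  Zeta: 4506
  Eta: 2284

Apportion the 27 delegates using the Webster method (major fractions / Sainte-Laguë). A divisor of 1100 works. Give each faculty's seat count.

Alpha=1; Beta=8; Gamma=3; Delta=8; Epsilon=1; Zeta=4; Eta=2

With modified divisor 1100: modified quotas Alpha 1.385, Beta 8.467, Gamma 3.158, Delta 8.086, Epsilon 1.353, Zeta 4.096, Eta 2.076.
Rounding to the nearest integer: Alpha 1, Beta 8, Gamma 3, Delta 8, Epsilon 1, Zeta 4, Eta 2 (total 27).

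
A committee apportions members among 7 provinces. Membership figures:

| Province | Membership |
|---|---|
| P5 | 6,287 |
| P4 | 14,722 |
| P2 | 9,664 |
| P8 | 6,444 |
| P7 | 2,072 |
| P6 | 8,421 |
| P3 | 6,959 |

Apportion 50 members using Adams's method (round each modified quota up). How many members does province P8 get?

Standard divisor 54569/50 ≈ 1091.38; standard quotas: P5 5.761, P4 13.489, P2 8.855, P8 5.904, P7 1.899, P6 7.716, P3 6.376.
Rounding up gives 6, 14, 9, 6, 2, 8, 7 = 52 seats, so the divisor must be adjusted.
With modified divisor 1180: modified quotas P5 5.328, P4 12.476, P2 8.190, P8 5.461, P7 1.756, P6 7.136, P3 5.897.
Rounding up: P5 6, P4 13, P2 9, P8 6, P7 2, P6 8, P3 6 (total 50).
P8 receives 6.

6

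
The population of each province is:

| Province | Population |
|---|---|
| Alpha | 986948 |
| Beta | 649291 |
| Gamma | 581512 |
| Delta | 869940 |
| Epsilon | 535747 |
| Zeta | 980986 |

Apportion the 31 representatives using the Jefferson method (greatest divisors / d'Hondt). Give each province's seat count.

Alpha=7; Beta=4; Gamma=4; Delta=6; Epsilon=3; Zeta=7

Standard divisor 4604424/31 ≈ 148529.806; standard quotas: Alpha 6.645, Beta 4.371, Gamma 3.915, Delta 5.857, Epsilon 3.607, Zeta 6.605.
Rounding down gives 6, 4, 3, 5, 3, 6 = 27 seats, so the divisor must be adjusted.
With modified divisor 137000: modified quotas Alpha 7.204, Beta 4.739, Gamma 4.245, Delta 6.350, Epsilon 3.911, Zeta 7.160.
Rounding down: Alpha 7, Beta 4, Gamma 4, Delta 6, Epsilon 3, Zeta 7 (total 31).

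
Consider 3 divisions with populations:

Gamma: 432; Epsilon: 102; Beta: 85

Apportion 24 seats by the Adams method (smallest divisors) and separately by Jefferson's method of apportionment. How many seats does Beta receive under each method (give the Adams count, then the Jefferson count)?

Adams: Gamma 16, Epsilon 4, Beta 4.
Jefferson: Gamma 17, Epsilon 4, Beta 3.
Beta gets 4 under Adams and 3 under Jefferson.

4 and 3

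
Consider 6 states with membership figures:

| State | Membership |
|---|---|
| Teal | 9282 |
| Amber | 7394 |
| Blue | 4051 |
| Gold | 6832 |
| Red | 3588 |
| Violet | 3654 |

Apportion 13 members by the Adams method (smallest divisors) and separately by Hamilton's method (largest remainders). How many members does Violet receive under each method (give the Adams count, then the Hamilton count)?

Adams: Teal 3, Amber 3, Blue 2, Gold 2, Red 1, Violet 2.
Hamilton: Teal 3, Amber 3, Blue 2, Gold 3, Red 1, Violet 1.
Violet gets 2 under Adams and 1 under Hamilton.

2 and 1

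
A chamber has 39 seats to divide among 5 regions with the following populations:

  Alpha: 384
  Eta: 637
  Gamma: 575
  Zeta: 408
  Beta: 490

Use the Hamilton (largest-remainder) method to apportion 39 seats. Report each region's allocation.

Total 2494; standard divisor 2494/39 ≈ 63.949.
Standard quotas: Alpha 6.005, Eta 9.961, Gamma 8.992, Zeta 6.380, Beta 7.662.
Lower quotas: Alpha 6, Eta 9, Gamma 8, Zeta 6, Beta 7 (sum 36, leaving 3 seats).
Remainders in descending order: Gamma 0.992, Eta 0.961, Beta 0.662, Zeta 0.380, Alpha 0.005.
The surplus seats go to Gamma, Eta, Beta.

Alpha 6, Eta 10, Gamma 9, Zeta 6, Beta 8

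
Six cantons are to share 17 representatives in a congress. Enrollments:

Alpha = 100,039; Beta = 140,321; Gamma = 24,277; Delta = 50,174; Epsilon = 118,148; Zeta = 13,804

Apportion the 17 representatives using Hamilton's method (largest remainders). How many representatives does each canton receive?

Alpha 4, Beta 5, Gamma 1, Delta 2, Epsilon 4, Zeta 1

Standard divisor: 446763 ÷ 17 ≈ 26280.176.
Standard quotas: Alpha 3.8066, Beta 5.3394, Gamma 0.9238, Delta 1.9092, Epsilon 4.4957, Zeta 0.5253.
Lower quotas: Alpha 3, Beta 5, Gamma 0, Delta 1, Epsilon 4, Zeta 0 (sum 13, leaving 4 seats).
Remainders in descending order: Gamma 0.9238, Delta 0.9092, Alpha 0.8066, Zeta 0.5253, Epsilon 0.4957, Beta 0.3394.
Largest remainders: Gamma, Delta, Alpha, Zeta receive the extra seats.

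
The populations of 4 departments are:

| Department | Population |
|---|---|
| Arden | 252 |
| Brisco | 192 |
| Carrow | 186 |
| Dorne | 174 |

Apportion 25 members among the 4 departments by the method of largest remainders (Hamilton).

The standard divisor is 804/25 ≈ 32.16.
Standard quotas: Arden 7.836, Brisco 5.970, Carrow 5.784, Dorne 5.410.
Lower quotas: Arden 7, Brisco 5, Carrow 5, Dorne 5 (sum 22, leaving 3 seats).
Remainders in descending order: Brisco 0.970, Arden 0.836, Carrow 0.784, Dorne 0.410.
The surplus seats go to Brisco, Arden, Carrow.

Arden 8, Brisco 6, Carrow 6, Dorne 5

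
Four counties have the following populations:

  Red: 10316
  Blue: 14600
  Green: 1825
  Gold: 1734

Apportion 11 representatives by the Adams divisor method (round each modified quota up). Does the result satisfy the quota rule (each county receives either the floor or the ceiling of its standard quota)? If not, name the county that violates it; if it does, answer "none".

none

Standard quotas: Red 3.985, Blue 5.640, Green 0.705, Gold 0.670.
Adams allocation: Red 4, Blue 5, Green 1, Gold 1.
Every allocation lies between the lower and upper quota.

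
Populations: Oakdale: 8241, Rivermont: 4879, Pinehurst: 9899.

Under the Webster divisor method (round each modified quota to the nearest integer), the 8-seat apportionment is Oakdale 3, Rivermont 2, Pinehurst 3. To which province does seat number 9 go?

Priority for the next seat is population ÷ (current seats + 0.5).
Priorities: Oakdale 2354.571, Rivermont 1951.600, Pinehurst 2828.286.
Highest priority: Pinehurst.

Pinehurst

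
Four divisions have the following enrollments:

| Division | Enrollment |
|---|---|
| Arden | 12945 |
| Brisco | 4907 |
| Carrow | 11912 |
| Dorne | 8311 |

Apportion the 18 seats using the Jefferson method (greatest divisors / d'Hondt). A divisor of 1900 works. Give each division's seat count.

With modified divisor 1900: modified quotas Arden 6.813, Brisco 2.583, Carrow 6.269, Dorne 4.374.
Rounding down: Arden 6, Brisco 2, Carrow 6, Dorne 4 (total 18).

Arden 6; Brisco 2; Carrow 6; Dorne 4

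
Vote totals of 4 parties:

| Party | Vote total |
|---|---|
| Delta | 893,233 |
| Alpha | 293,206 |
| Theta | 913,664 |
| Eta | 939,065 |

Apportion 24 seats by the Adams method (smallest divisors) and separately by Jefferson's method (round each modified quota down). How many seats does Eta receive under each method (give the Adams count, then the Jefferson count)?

7 and 8

Adams: Delta 7, Alpha 3, Theta 7, Eta 7.
Jefferson: Delta 7, Alpha 2, Theta 7, Eta 8.
Eta gets 7 under Adams and 8 under Jefferson.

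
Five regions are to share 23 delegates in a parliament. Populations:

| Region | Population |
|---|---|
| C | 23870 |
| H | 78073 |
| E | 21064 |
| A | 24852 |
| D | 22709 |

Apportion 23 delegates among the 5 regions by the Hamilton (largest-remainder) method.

C: 3, H: 11, E: 3, A: 3, D: 3

Standard divisor: 170568 ÷ 23 = 7416.
Standard quotas: C 3.2187, H 10.5276, E 2.8403, A 3.3511, D 3.0622.
Lower quotas: C 3, H 10, E 2, A 3, D 3 (sum 21, leaving 2 seats).
Remainders in descending order: E 0.8403, H 0.5276, A 0.3511, C 0.2187, D 0.0622.
The surplus seats go to E, H.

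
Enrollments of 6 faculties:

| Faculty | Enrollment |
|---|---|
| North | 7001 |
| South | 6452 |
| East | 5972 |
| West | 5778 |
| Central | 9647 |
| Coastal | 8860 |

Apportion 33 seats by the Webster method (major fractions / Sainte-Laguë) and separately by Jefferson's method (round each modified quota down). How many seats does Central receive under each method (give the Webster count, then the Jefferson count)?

Webster: North 5, South 5, East 5, West 4, Central 7, Coastal 7.
Jefferson: North 5, South 5, East 4, West 4, Central 8, Coastal 7.
Central gets 7 under Webster and 8 under Jefferson.

7 and 8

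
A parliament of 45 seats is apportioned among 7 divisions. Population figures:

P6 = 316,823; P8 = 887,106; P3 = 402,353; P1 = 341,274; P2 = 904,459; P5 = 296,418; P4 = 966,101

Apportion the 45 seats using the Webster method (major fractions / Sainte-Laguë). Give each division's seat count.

P6 3, P8 10, P3 4, P1 4, P2 10, P5 3, P4 11

Standard divisor 4114534/45 ≈ 91434.089; standard quotas: P6 3.465, P8 9.702, P3 4.400, P1 3.732, P2 9.892, P5 3.242, P4 10.566.
Rounding to the nearest integer gives P6 3, P8 10, P3 4, P1 4, P2 10, P5 3, P4 11 — total 45, matching the house size, so no adjustment is needed.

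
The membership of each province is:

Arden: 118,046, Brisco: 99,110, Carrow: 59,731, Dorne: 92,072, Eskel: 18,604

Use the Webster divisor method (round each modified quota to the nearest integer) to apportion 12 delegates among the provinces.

Arden: 3, Brisco: 3, Carrow: 2, Dorne: 3, Eskel: 1

Standard divisor 387563/12 ≈ 32296.917; standard quotas: Arden 3.655, Brisco 3.069, Carrow 1.849, Dorne 2.851, Eskel 0.576.
Rounding to the nearest integer gives 4, 3, 2, 3, 1 = 13 seats, so the divisor must be adjusted.
With modified divisor 35300: modified quotas Arden 3.344, Brisco 2.808, Carrow 1.692, Dorne 2.608, Eskel 0.527.
Rounding to the nearest integer: Arden 3, Brisco 3, Carrow 2, Dorne 3, Eskel 1 (total 12).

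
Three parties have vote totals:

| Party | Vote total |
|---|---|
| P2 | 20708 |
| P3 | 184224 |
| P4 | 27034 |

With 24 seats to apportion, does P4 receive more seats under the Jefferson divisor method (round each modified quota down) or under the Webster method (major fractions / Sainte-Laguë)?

Jefferson: P2 2, P3 20, P4 2.
Webster: P2 2, P3 19, P4 3.
P4 gets 2 under Jefferson and 3 under Webster.

Webster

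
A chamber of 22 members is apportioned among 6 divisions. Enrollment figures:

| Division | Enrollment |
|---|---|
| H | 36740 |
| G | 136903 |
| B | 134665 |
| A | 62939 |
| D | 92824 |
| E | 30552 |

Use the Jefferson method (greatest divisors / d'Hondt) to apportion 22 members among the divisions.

H: 1, G: 7, B: 6, A: 3, D: 4, E: 1

Standard divisor 494623/22 ≈ 22482.864; standard quotas: H 1.634, G 6.089, B 5.990, A 2.799, D 4.129, E 1.359.
Rounding down gives 1, 6, 5, 2, 4, 1 = 19 seats, so the divisor must be adjusted.
With modified divisor 19400: modified quotas H 1.894, G 7.057, B 6.941, A 3.244, D 4.785, E 1.575.
Rounding down: H 1, G 7, B 6, A 3, D 4, E 1 (total 22).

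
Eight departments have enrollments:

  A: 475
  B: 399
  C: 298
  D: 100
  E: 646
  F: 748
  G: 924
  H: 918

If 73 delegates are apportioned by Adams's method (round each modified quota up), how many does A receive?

Standard divisor 4508/73 ≈ 61.753; standard quotas: A 7.692, B 6.461, C 4.826, D 1.619, E 10.461, F 12.113, G 14.963, H 14.866.
Rounding up gives 8, 7, 5, 2, 11, 13, 15, 15 = 76 seats, so the divisor must be adjusted.
With modified divisor 65.8: modified quotas A 7.219, B 6.064, C 4.529, D 1.520, E 9.818, F 11.368, G 14.043, H 13.951.
Rounding up: A 8, B 7, C 5, D 2, E 10, F 12, G 15, H 14 (total 73).
A receives 8.

8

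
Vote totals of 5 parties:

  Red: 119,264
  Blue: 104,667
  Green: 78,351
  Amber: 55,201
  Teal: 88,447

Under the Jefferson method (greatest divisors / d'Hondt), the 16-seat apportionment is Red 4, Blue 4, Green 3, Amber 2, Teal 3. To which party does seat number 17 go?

Red

Priority for the next seat is population ÷ (current seats + 1).
Priorities: Red 23852.800, Blue 20933.400, Green 19587.750, Amber 18400.333, Teal 22111.750.
Highest priority: Red.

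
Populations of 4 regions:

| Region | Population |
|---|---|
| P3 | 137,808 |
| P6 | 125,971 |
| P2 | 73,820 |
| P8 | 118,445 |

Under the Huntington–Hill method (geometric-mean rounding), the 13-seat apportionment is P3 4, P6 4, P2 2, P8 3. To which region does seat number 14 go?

P8

Priority for the next seat is population ÷ (√(s·(s+1))).
Priorities: P3 30814.806, P6 28167.972, P2 30136.889, P8 34192.126.
Highest priority: P8.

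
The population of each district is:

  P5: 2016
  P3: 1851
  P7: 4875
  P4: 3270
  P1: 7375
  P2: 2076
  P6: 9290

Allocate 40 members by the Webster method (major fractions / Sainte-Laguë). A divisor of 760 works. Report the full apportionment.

P5 3, P3 2, P7 6, P4 4, P1 10, P2 3, P6 12

With modified divisor 760: modified quotas P5 2.653, P3 2.436, P7 6.414, P4 4.303, P1 9.704, P2 2.732, P6 12.224.
Rounding to the nearest integer: P5 3, P3 2, P7 6, P4 4, P1 10, P2 3, P6 12 (total 40).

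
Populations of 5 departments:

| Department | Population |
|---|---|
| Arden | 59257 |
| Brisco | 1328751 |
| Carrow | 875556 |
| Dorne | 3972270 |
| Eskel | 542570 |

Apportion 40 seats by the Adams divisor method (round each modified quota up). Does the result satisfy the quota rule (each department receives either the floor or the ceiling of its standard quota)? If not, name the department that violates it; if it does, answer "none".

Standard quotas: Arden 0.350, Brisco 7.841, Carrow 5.167, Dorne 23.441, Eskel 3.202.
Adams allocation: Arden 1, Brisco 8, Carrow 5, Dorne 22, Eskel 4.
Dorne has quota 23.441 (lower 23, upper 24) but receives 22 — outside the quota interval.

Dorne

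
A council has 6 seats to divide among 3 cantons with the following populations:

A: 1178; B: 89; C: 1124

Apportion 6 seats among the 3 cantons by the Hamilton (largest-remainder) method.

A: 3, B: 0, C: 3

The standard divisor is 2391/6 ≈ 398.5.
Standard quotas: A 2.956, B 0.223, C 2.821.
Lower quotas: A 2, B 0, C 2 (sum 4, leaving 2 seats).
Remainders in descending order: A 0.956, C 0.821, B 0.223.
The surplus seats go to A, C.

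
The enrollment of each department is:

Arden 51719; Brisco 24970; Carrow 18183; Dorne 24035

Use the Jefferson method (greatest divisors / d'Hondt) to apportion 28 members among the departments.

Standard divisor 118907/28 ≈ 4246.679; standard quotas: Arden 12.179, Brisco 5.880, Carrow 4.282, Dorne 5.660.
Rounding down gives 12, 5, 4, 5 = 26 seats, so the divisor must be adjusted.
With modified divisor 3990: modified quotas Arden 12.962, Brisco 6.258, Carrow 4.557, Dorne 6.024.
Rounding down: Arden 12, Brisco 6, Carrow 4, Dorne 6 (total 28).

Arden: 12, Brisco: 6, Carrow: 4, Dorne: 6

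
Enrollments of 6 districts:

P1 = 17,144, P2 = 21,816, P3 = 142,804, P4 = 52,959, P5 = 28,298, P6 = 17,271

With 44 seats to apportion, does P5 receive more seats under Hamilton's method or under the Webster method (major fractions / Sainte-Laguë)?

Hamilton

Hamilton: P1 3, P2 3, P3 22, P4 8, P5 5, P6 3.
Webster: P1 3, P2 3, P3 23, P4 8, P5 4, P6 3.
P5 gets 5 under Hamilton and 4 under Webster.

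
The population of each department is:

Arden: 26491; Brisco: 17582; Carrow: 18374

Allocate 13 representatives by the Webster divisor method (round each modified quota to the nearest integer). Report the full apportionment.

Standard divisor 62447/13 ≈ 4803.615; standard quotas: Arden 5.515, Brisco 3.660, Carrow 3.825.
Rounding to the nearest integer gives 6, 4, 4 = 14 seats, so the divisor must be adjusted.
With modified divisor 4900: modified quotas Arden 5.406, Brisco 3.588, Carrow 3.750.
Rounding to the nearest integer: Arden 5, Brisco 4, Carrow 4 (total 13).

Arden 5, Brisco 4, Carrow 4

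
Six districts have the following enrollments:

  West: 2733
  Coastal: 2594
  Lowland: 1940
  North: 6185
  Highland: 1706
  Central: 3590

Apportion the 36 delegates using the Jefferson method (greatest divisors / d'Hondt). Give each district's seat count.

Standard divisor 18748/36 ≈ 520.778; standard quotas: West 5.248, Coastal 4.981, Lowland 3.725, North 11.876, Highland 3.276, Central 6.894.
Rounding down gives 5, 4, 3, 11, 3, 6 = 32 seats, so the divisor must be adjusted.
With modified divisor 480: modified quotas West 5.694, Coastal 5.404, Lowland 4.042, North 12.885, Highland 3.554, Central 7.479.
Rounding down: West 5, Coastal 5, Lowland 4, North 12, Highland 3, Central 7 (total 36).

West 5, Coastal 5, Lowland 4, North 12, Highland 3, Central 7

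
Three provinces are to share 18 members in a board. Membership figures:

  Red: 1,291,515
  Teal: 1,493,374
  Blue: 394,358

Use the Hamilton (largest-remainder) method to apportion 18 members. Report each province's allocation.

Red: 7, Teal: 9, Blue: 2

The standard divisor is 3179247/18 ≈ 176624.833.
Standard quotas: Red 7.3122, Teal 8.4551, Blue 2.2327.
Lower quotas: Red 7, Teal 8, Blue 2 (sum 17, leaving 1 seat).
Remainders in descending order: Teal 0.4551, Red 0.3122, Blue 0.2327.
Largest remainder: Teal receives the extra seat.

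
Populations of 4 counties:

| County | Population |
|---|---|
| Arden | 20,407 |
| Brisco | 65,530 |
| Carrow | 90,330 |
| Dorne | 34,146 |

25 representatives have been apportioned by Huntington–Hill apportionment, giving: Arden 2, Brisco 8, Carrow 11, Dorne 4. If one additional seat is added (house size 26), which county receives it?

Priority for the next seat is population ÷ (√(s·(s+1))).
Priorities: Arden 8331.123, Brisco 7722.785, Carrow 7862.217, Dorne 7635.278.
Highest priority: Arden.

Arden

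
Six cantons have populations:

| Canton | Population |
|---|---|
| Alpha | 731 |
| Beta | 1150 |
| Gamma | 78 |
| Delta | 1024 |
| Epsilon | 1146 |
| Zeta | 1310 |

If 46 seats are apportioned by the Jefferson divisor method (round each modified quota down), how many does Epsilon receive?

Standard divisor 5439/46 ≈ 118.239; standard quotas: Alpha 6.182, Beta 9.726, Gamma 0.660, Delta 8.660, Epsilon 9.692, Zeta 11.079.
Rounding down gives 6, 9, 0, 8, 9, 11 = 43 seats, so the divisor must be adjusted.
With modified divisor 110: modified quotas Alpha 6.645, Beta 10.455, Gamma 0.709, Delta 9.309, Epsilon 10.418, Zeta 11.909.
Rounding down: Alpha 6, Beta 10, Gamma 0, Delta 9, Epsilon 10, Zeta 11 (total 46).
Epsilon receives 10.

10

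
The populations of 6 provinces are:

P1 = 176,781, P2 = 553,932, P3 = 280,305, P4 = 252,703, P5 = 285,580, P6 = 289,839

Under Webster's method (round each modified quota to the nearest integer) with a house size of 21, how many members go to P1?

Standard divisor 1839140/21 ≈ 87578.095; standard quotas: P1 2.019, P2 6.325, P3 3.201, P4 2.885, P5 3.261, P6 3.309.
Rounding to the nearest integer gives 2, 6, 3, 3, 3, 3 = 20 seats, so the divisor must be adjusted.
With modified divisor 84000: modified quotas P1 2.105, P2 6.594, P3 3.337, P4 3.008, P5 3.400, P6 3.450.
Rounding to the nearest integer: P1 2, P2 7, P3 3, P4 3, P5 3, P6 3 (total 21).
P1 receives 2.

2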